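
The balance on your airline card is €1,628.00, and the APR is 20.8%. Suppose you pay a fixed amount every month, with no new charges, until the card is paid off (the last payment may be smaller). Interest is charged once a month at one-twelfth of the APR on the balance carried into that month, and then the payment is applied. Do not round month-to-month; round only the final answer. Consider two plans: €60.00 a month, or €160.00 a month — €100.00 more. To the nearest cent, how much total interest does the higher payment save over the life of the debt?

€411.90

Monthly rate r = 20.8%/12 = 1.73333% = 0.0173333.
At €60.00/mo: n = ⌈−ln(1 − rB₀/P)/ln(1+r)⌉ = 37 payments (last €58.71); total interest = total paid − €1,628.00 = €590.71.
At €160.00/mo: 12 payments (last €46.81); total interest €178.81.
Interest saved = €590.71 − €178.81 = €411.90.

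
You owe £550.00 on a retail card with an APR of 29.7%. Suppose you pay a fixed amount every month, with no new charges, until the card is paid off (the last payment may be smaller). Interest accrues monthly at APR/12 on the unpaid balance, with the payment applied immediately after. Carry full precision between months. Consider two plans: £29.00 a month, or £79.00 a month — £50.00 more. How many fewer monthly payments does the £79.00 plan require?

18 fewer payments

Monthly rate r = 29.7%/12 = 2.475% = 0.02475.
At £29.00/mo: n = ⌈−ln(1 − rB₀/P)/ln(1+r)⌉ = 26 payments (last £26.74); total interest = total paid − £550.00 = £201.74.
At £79.00/mo: 8 payments (last £58.27); total interest £61.27.
Payments saved = 26 − 8 = 18.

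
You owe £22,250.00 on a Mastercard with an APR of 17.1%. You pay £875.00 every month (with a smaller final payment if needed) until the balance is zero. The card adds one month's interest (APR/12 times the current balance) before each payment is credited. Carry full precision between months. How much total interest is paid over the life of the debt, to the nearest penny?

£5,577.55

Monthly rate r = 17.1%/12 = 1.425% = 0.01425.
Payoff takes n = ⌈−ln(1 − rB₀/P)/ln(1+r)⌉ = ⌈31.802⌉ = 32 payments; the last is £702.55.
Total paid = 31·£875.00 + £702.55 = £27,827.55.
Total interest = total paid − principal = £27,827.55 − £22,250.00 = £5,577.55.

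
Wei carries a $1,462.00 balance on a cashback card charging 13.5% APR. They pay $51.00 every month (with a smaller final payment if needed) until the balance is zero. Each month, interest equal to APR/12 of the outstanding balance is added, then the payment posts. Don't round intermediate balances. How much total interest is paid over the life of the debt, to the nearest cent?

Monthly rate r = 13.5%/12 = 1.125% = 0.01125.
Payoff takes n = ⌈−ln(1 − rB₀/P)/ln(1+r)⌉ = ⌈34.803⌉ = 35 payments; the last is $40.99.
Total paid = 34·$51.00 + $40.99 = $1,774.99.
Total interest = total paid − principal = $1,774.99 − $1,462.00 = $312.99.

$312.99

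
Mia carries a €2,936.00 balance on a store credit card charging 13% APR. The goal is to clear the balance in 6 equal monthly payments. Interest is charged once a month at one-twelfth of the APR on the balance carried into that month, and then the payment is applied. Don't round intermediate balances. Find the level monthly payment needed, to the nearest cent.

€508.05

Monthly rate r = 13%/12 = 1.08333% = 0.0108333.
Level-payment amortization: P = B₀·r / (1 − (1+r)^(−n)) = 2936.00·0.0108333 / (1 − 1.01083^(−6)).
Denominator 1 − (1+r)^(−6) = 0.0626049171.
P = 31.8067 / 0.0626049171 ≈ 508.05.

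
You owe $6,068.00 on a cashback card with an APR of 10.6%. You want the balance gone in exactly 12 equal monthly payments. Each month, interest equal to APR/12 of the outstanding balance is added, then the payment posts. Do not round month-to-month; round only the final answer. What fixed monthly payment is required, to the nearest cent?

Monthly rate r = 10.6%/12 = 0.883333% = 0.00883333.
Level-payment amortization: P = B₀·r / (1 − (1+r)^(−n)) = 6068.00·0.00883333 / (1 − 1.00883^(−12)).
Denominator 1 − (1+r)^(−12) = 0.100156637.
P = 53.6007 / 0.100156637 ≈ 535.17.

$535.17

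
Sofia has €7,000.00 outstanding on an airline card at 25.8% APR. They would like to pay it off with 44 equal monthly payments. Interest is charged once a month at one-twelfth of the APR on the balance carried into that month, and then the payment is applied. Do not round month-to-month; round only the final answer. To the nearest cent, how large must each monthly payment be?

€247.62

Monthly rate r = 25.8%/12 = 2.15% = 0.0215.
Level-payment amortization: P = B₀·r / (1 − (1+r)^(−n)) = 7000.00·0.0215 / (1 − 1.0215^(−44)).
Denominator 1 − (1+r)^(−44) = 0.607796308.
P = 150.5 / 0.607796308 ≈ 247.62.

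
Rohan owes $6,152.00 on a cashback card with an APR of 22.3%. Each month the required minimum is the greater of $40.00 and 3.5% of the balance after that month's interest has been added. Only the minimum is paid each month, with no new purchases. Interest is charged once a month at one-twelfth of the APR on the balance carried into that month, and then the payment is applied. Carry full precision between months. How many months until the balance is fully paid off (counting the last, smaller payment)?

139 months

Monthly rate r = 22.3%/12 = 1.85833% = 0.0185833.
While 3.5% of the post-interest balance exceeds $40.00, each month B ← (B·(1+r))·(1 − 0.035), i.e. B shrinks by the factor (1+r)·0.965 = 0.98293.
This holds for months 1–99. Entering month 100 the balance is $1,119.13; 3.5% of the post-interest balance is now below $40.00, so the flat $40.00 minimum applies from here.
From month 100 a fixed $40.00 at rate r clears $1,119.13 in 40 more payments. Total: 99 + 40 = 139 months.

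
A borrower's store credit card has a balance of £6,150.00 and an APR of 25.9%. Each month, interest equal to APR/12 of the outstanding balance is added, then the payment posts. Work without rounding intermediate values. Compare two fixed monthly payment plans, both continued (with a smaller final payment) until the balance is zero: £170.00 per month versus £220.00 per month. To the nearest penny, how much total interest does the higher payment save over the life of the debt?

£2,556.21

Monthly rate r = 25.9%/12 = 2.15833% = 0.0215833.
At £170.00/mo: n = ⌈−ln(1 − rB₀/P)/ln(1+r)⌉ = 72 payments (last £13.65); total interest = total paid − £6,150.00 = £5,933.65.
At £220.00/mo: 44 payments (last £67.44); total interest £3,377.44.
Interest saved = £5,933.65 − £3,377.44 = £2,556.21.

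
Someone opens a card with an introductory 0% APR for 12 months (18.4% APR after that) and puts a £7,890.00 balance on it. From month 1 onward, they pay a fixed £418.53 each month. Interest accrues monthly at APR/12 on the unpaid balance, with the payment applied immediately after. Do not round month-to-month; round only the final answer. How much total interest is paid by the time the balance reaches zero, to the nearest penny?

Promo months 1–12 at r₀ = 0%/12 = 0; months 13+ at r₁ = 18.4%/12 = 0.0153333.
After month 12 (no interest yet): B = £7,890.00 − 12·£418.53 = £2,867.64.
Then at r₁ with £418.53/mo: n₂ = −ln(1 − r₁·B/P)/ln(1+r₁) ≈ 7.29 → 8 more payments.
Total paid = 19·£418.53 + £123.86 = £8,075.93; interest = £8,075.93 − £7,890.00 = £185.93.

£185.93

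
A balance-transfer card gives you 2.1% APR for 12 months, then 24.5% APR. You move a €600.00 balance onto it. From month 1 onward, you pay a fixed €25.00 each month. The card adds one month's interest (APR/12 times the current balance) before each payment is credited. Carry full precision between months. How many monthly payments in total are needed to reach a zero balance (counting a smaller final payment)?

Promo months 1–12 at r₀ = 2.1%/12 = 0.00175; months 13+ at r₁ = 24.5%/12 = 0.0204167.
After month 12: iterate B ← B·(1+r₀) − €25.00 for 12 months → €309.82.
Then at r₁ with €25.00/mo: n₂ = −ln(1 − r₁·B/P)/ln(1+r₁) ≈ 14.43 → 15 more payments.

27 payments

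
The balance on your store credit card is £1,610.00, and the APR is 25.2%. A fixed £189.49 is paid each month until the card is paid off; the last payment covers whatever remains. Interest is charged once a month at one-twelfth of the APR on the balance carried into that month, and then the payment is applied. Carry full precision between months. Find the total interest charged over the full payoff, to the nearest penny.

Monthly rate r = 25.2%/12 = 2.1% = 0.021.
Payoff takes n = ⌈−ln(1 − rB₀/P)/ln(1+r)⌉ = ⌈9.457⌉ = 10 payments; the last is £87.02.
Total paid = 9·£189.49 + £87.02 = £1,792.43.
Total interest = total paid − principal = £1,792.43 − £1,610.00 = £182.43.

£182.43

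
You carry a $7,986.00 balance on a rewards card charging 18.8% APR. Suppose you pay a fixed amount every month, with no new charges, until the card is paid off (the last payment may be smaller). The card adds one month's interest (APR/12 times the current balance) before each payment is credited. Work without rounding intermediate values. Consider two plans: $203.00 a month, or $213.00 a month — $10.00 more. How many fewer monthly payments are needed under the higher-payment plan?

Monthly rate r = 18.8%/12 = 1.56667% = 0.0156667.
At $203.00/mo: n = ⌈−ln(1 − rB₀/P)/ln(1+r)⌉ = 62 payments (last $127.06); total interest = total paid − $7,986.00 = $4,524.06.
At $213.00/mo: 57 payments (last $201.77); total interest $4,143.77.
Payments saved = 62 − 57 = 5.

5 fewer payments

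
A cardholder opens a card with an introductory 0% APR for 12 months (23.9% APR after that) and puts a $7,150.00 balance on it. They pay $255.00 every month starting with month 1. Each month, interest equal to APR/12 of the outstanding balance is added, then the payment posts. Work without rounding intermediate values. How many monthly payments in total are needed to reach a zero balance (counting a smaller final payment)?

Promo months 1–12 at r₀ = 0%/12 = 0; months 13+ at r₁ = 23.9%/12 = 0.0199167.
After month 12 (no interest yet): B = $7,150.00 − 12·$255.00 = $4,090.00.
Then at r₁ with $255.00/mo: n₂ = −ln(1 − r₁·B/P)/ln(1+r₁) ≈ 19.51 → 20 more payments.

32 payments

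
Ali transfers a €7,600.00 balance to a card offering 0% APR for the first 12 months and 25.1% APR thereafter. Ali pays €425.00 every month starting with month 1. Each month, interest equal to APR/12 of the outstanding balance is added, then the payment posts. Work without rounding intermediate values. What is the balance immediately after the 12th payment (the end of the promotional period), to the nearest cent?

Promo months 1–12 at r₀ = 0%/12 = 0; months 13+ at r₁ = 25.1%/12 = 0.0209167.
After month 12 (no interest yet): B = €7,600.00 − 12·€425.00 = €2,500.00.

€2,500.00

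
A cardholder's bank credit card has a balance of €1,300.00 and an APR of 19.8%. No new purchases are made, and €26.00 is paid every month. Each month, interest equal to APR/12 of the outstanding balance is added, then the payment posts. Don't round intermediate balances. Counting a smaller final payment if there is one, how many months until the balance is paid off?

107 months

Monthly rate r = 19.8%/12 = 1.65% = 0.0165.
Recurrence: B ← B·(1+r) − €26.00.
Month 1: interest €21.45; balance after payment €1,295.45.
Month 2: interest €21.37; balance after payment €1,290.82.
Closed form: n = −ln(1 − rB₀/P)/ln(1+r) = −ln(0.175)/ln(1.0165) ≈ 106.504, so the balance reaches zero during payment 107.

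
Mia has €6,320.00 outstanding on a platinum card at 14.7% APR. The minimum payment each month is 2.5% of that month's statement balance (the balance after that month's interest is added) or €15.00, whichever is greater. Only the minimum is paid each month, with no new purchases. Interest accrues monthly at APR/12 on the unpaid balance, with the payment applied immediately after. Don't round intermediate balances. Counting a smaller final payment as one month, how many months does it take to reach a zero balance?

235 months

Monthly rate r = 14.7%/12 = 1.225% = 0.01225.
While 2.5% of the post-interest balance exceeds €15.00, each month B ← (B·(1+r))·(1 − 0.025), i.e. B shrinks by the factor (1+r)·0.975 = 0.98694.
This holds for months 1–181. Entering month 182 the balance is €585.65; 2.5% of the post-interest balance is now below €15.00, so the flat €15.00 minimum applies from here.
From month 182 a fixed €15.00 at rate r clears €585.65 in 54 more payments. Total: 181 + 54 = 235 months.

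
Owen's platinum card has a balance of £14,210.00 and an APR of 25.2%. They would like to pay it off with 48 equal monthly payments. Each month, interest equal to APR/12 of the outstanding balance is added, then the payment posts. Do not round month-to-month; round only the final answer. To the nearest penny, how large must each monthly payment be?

£472.75

Monthly rate r = 25.2%/12 = 2.1% = 0.021.
Level-payment amortization: P = B₀·r / (1 − (1+r)^(−n)) = 14210.00·0.021 / (1 − 1.021^(−48)).
Denominator 1 − (1+r)^(−48) = 0.631222531.
P = 298.41 / 0.631222531 ≈ 472.75.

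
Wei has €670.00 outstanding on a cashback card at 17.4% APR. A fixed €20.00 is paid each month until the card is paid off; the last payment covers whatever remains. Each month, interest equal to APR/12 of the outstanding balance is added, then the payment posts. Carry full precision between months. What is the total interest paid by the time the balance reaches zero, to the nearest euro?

Monthly rate r = 17.4%/12 = 1.45% = 0.0145.
Payoff takes n = ⌈−ln(1 − rB₀/P)/ln(1+r)⌉ = ⌈46.197⌉ = 47 payments; the last is €3.96.
Total paid = 46·€20.00 + €3.96 = €923.96.
Total interest = total paid − principal = €923.96 − €670.00 = €253.96.

€254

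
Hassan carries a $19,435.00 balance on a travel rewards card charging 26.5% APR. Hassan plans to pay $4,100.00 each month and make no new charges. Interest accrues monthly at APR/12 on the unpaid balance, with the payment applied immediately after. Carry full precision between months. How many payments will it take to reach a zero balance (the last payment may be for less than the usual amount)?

Monthly rate r = 26.5%/12 = 2.20833% = 0.0220833.
Recurrence: B ← B·(1+r) − $4,100.00.
Month 1: interest $429.19; balance after payment $15,764.19.
Month 2: interest $348.13; balance after payment $12,012.32.
Month 3: interest $265.27; balance after payment $8,177.59.
Month 4: interest $180.59; balance after payment $4,258.18.
Month 5: interest $94.03; balance after payment $252.21.
Month 6: interest $5.57; balance after payment $0.00.

6 months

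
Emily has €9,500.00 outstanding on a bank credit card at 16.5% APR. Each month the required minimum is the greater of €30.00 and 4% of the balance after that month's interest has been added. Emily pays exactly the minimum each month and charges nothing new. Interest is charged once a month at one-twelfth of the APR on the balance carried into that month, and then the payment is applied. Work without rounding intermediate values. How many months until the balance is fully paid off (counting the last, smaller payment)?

125 months

Monthly rate r = 16.5%/12 = 1.375% = 0.01375.
While 4% of the post-interest balance exceeds €30.00, each month B ← (B·(1+r))·(1 − 0.04), i.e. B shrinks by the factor (1+r)·0.96 = 0.9732.
This holds for months 1–94. Entering month 95 the balance is €739.13; 4% of the post-interest balance is now below €30.00, so the flat €30.00 minimum applies from here.
From month 95 a fixed €30.00 at rate r clears €739.13 in 31 more payments. Total: 94 + 31 = 125 months.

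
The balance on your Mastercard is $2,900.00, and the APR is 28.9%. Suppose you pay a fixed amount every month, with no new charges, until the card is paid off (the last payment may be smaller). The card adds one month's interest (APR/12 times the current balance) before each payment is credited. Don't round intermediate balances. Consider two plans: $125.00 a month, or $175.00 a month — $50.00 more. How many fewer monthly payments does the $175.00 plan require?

13 fewer payments

Monthly rate r = 28.9%/12 = 2.40833% = 0.0240833.
At $125.00/mo: n = ⌈−ln(1 − rB₀/P)/ln(1+r)⌉ = 35 payments (last $47.50); total interest = total paid − $2,900.00 = $1,397.50.
At $175.00/mo: 22 payments (last $70.82); total interest $845.82.
Payments saved = 35 − 22 = 13.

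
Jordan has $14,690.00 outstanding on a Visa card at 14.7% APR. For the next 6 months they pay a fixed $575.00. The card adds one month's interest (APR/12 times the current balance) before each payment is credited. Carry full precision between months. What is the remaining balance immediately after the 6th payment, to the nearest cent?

Monthly rate r = 14.7%/12 = 1.225% = 0.01225.
Each month: B ← B·(1+r) − $575.00.
Month 1: interest $179.95; balance after payment $14,294.95.
Month 2: interest $175.11; balance after payment $13,895.07.
Month 3: interest $170.21; balance after payment $13,490.28.
Month 4: interest $165.26; balance after payment $13,080.54.
Month 5: interest $160.24; balance after payment $12,665.77.
Month 6: interest $155.16; balance after payment $12,245.93.

$12,245.93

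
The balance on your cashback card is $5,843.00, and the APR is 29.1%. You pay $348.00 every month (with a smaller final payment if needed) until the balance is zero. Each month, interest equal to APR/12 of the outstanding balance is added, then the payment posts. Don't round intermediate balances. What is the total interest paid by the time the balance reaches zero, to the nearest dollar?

$1,751

Monthly rate r = 29.1%/12 = 2.425% = 0.02425.
Payoff takes n = ⌈−ln(1 − rB₀/P)/ln(1+r)⌉ = ⌈21.821⌉ = 22 payments; the last is $286.19.
Total paid = 21·$348.00 + $286.19 = $7,594.19.
Total interest = total paid − principal = $7,594.19 − $5,843.00 = $1,751.19.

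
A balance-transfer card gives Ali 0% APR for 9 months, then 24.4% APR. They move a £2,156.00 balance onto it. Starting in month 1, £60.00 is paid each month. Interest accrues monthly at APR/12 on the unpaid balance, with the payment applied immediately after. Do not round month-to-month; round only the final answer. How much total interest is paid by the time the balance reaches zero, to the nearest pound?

£749

Promo months 1–9 at r₀ = 0%/12 = 0; months 10+ at r₁ = 24.4%/12 = 0.0203333.
After month 9 (no interest yet): B = £2,156.00 − 9·£60.00 = £1,616.00.
Then at r₁ with £60.00/mo: n₂ = −ln(1 − r₁·B/P)/ln(1+r₁) ≈ 39.41 → 40 more payments.
Total paid = 48·£60.00 + £24.71 = £2,904.71; interest = £2,904.71 − £2,156.00 = £748.71.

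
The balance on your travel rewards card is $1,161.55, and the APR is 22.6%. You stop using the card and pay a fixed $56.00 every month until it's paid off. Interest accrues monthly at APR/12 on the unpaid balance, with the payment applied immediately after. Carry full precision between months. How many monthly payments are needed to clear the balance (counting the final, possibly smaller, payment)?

Monthly rate r = 22.6%/12 = 1.88333% = 0.0188333.
Recurrence: B ← B·(1+r) − $56.00.
Month 1: interest $21.88; balance after payment $1,127.43.
Month 2: interest $21.23; balance after payment $1,092.66.
Closed form: n = −ln(1 − rB₀/P)/ln(1+r) = −ln(0.60936)/ln(1.01883) ≈ 26.548, so the balance reaches zero during payment 27.

27 payments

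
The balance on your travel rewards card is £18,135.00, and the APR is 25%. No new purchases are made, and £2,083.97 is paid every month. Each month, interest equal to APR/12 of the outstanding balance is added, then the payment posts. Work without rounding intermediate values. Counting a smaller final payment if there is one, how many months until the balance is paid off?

Monthly rate r = 25%/12 = 2.08333% = 0.0208333.
Recurrence: B ← B·(1+r) − £2,083.97.
Month 1: interest £377.81; balance after payment £16,428.84.
Month 2: interest £342.27; balance after payment £14,687.14.
Closed form: n = −ln(1 − rB₀/P)/ln(1+r) = −ln(0.81871)/ln(1.02083) ≈ 9.701, so the balance reaches zero during payment 10.

10 months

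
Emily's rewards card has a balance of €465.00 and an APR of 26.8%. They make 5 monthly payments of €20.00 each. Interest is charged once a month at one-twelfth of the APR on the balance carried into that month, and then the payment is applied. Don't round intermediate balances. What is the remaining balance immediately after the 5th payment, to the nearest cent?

€414.73

Monthly rate r = 26.8%/12 = 2.23333% = 0.0223333.
Each month: B ← B·(1+r) − €20.00.
Month 1: interest €10.38; balance after payment €455.38.
Month 2: interest €10.17; balance after payment €445.56.
Month 3: interest €9.95; balance after payment €435.51.
Month 4: interest €9.73; balance after payment €425.23.
Month 5: interest €9.50; balance after payment €414.73.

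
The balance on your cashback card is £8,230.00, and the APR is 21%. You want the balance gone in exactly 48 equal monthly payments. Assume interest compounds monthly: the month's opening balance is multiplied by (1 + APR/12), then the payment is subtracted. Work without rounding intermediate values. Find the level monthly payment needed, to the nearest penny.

£254.85

Monthly rate r = 21%/12 = 1.75% = 0.0175.
Level-payment amortization: P = B₀·r / (1 − (1+r)^(−n)) = 8230.00·0.0175 / (1 − 1.0175^(−48)).
Denominator 1 − (1+r)^(−48) = 0.565141523.
P = 144.025 / 0.565141523 ≈ 254.85.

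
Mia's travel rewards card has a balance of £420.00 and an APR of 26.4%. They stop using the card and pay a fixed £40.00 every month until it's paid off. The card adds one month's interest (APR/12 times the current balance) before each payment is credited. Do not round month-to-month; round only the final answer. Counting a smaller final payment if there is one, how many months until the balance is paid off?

Monthly rate r = 26.4%/12 = 2.2% = 0.022.
Recurrence: B ← B·(1+r) − £40.00.
Month 1: interest £9.24; balance after payment £389.24.
Month 2: interest £8.56; balance after payment £357.80.
Closed form: n = −ln(1 − rB₀/P)/ln(1+r) = −ln(0.769)/ln(1.022) ≈ 12.070, so the balance reaches zero during payment 13.

13 payments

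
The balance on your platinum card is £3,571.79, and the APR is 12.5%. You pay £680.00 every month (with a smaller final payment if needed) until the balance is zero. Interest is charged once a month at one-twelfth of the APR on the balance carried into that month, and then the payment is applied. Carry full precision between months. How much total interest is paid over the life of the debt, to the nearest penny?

£121.39

Monthly rate r = 12.5%/12 = 1.04167% = 0.0104167.
Payoff takes n = ⌈−ln(1 − rB₀/P)/ln(1+r)⌉ = ⌈5.430⌉ = 6 payments; the last is £293.18.
Total paid = 5·£680.00 + £293.18 = £3,693.18.
Total interest = total paid − principal = £3,693.18 − £3,571.79 = £121.39.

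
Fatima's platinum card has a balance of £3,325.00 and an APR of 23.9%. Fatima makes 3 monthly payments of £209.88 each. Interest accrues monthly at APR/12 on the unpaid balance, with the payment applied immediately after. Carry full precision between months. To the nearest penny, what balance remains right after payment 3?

Monthly rate r = 23.9%/12 = 1.99167% = 0.0199167.
Each month: B ← B·(1+r) − £209.88.
Month 1: interest £66.22; balance after payment £3,181.34.
Month 2: interest £63.36; balance after payment £3,034.82.
Month 3: interest £60.44; balance after payment £2,885.39.

£2,885.39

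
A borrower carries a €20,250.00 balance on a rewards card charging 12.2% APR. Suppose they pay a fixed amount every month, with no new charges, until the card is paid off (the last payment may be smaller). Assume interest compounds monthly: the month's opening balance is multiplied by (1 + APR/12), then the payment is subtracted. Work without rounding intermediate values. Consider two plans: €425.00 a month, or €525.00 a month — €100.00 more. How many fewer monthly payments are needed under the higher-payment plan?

16 fewer payments

Monthly rate r = 12.2%/12 = 1.01667% = 0.0101667.
At €425.00/mo: n = ⌈−ln(1 − rB₀/P)/ln(1+r)⌉ = 66 payments (last €208.52); total interest = total paid − €20,250.00 = €7,583.52.
At €525.00/mo: 50 payments (last €112.76); total interest €5,587.76.
Payments saved = 66 − 50 = 16.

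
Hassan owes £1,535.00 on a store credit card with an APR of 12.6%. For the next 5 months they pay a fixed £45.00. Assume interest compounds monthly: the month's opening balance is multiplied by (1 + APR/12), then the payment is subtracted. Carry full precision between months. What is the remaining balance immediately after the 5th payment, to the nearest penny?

£1,387.52

Monthly rate r = 12.6%/12 = 1.05% = 0.0105.
Each month: B ← B·(1+r) − £45.00.
Month 1: interest £16.12; balance after payment £1,506.12.
Month 2: interest £15.81; balance after payment £1,476.93.
Month 3: interest £15.51; balance after payment £1,447.44.
Month 4: interest £15.20; balance after payment £1,417.64.
Month 5: interest £14.89; balance after payment £1,387.52.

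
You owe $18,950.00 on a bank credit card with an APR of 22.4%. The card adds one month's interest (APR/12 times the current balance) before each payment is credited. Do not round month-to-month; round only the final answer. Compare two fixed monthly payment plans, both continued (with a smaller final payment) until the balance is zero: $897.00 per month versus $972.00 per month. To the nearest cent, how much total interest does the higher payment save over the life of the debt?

Monthly rate r = 22.4%/12 = 1.86667% = 0.0186667.
At $897.00/mo: n = ⌈−ln(1 − rB₀/P)/ln(1+r)⌉ = 28 payments (last $102.78); total interest = total paid − $18,950.00 = $5,371.78.
At $972.00/mo: 25 payments (last $452.43); total interest $4,830.43.
Interest saved = $5,371.78 − $4,830.43 = $541.35.

$541.35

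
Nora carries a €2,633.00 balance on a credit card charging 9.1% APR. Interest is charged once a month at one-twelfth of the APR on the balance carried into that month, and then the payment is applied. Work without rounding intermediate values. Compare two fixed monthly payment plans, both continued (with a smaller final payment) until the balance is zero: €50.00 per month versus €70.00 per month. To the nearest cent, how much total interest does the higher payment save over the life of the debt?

Monthly rate r = 9.1%/12 = 0.758333% = 0.00758333.
At €50.00/mo: n = ⌈−ln(1 − rB₀/P)/ln(1+r)⌉ = 68 payments (last €23.59); total interest = total paid − €2,633.00 = €740.59.
At €70.00/mo: 45 payments (last €31.60); total interest €478.60.
Interest saved = €740.59 − €478.60 = €261.99.

€261.99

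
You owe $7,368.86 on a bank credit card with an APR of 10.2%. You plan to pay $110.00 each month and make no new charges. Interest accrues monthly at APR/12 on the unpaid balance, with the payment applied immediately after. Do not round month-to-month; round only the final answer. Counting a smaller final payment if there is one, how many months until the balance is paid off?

Monthly rate r = 10.2%/12 = 0.85% = 0.0085.
Recurrence: B ← B·(1+r) − $110.00.
Month 1: interest $62.64; balance after payment $7,321.50.
Month 2: interest $62.23; balance after payment $7,273.73.
Closed form: n = −ln(1 − rB₀/P)/ln(1+r) = −ln(0.43059)/ln(1.0085) ≈ 99.551, so the balance reaches zero during payment 100.

100 payments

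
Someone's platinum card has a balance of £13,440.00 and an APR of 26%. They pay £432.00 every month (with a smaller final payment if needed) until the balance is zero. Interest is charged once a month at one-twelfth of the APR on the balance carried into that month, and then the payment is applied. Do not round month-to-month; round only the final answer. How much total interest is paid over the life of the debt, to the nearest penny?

Monthly rate r = 26%/12 = 2.16667% = 0.0216667.
Payoff takes n = ⌈−ln(1 − rB₀/P)/ln(1+r)⌉ = ⌈52.301⌉ = 53 payments; the last is £130.98.
Total paid = 52·£432.00 + £130.98 = £22,594.98.
Total interest = total paid − principal = £22,594.98 − £13,440.00 = £9,154.98.

£9,154.98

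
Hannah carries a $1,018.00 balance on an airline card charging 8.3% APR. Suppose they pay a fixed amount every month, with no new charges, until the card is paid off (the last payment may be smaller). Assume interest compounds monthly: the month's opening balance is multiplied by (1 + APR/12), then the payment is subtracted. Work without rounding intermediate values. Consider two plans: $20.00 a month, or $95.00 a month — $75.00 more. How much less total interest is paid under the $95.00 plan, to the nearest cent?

Monthly rate r = 8.3%/12 = 0.691667% = 0.00691667.
At $20.00/mo: n = ⌈−ln(1 − rB₀/P)/ln(1+r)⌉ = 63 payments (last $19.15); total interest = total paid − $1,018.00 = $241.15.
At $95.00/mo: 12 payments (last $16.40); total interest $43.40.
Interest saved = $241.15 − $43.40 = $197.75.

$197.75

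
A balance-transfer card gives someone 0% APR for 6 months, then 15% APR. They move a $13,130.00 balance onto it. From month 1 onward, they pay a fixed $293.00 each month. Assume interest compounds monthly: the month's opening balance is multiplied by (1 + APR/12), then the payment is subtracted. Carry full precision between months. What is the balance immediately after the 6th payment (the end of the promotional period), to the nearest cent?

$11,372.00

Promo months 1–6 at r₀ = 0%/12 = 0; months 7+ at r₁ = 15%/12 = 0.0125.
After month 6 (no interest yet): B = $13,130.00 − 6·$293.00 = $11,372.00.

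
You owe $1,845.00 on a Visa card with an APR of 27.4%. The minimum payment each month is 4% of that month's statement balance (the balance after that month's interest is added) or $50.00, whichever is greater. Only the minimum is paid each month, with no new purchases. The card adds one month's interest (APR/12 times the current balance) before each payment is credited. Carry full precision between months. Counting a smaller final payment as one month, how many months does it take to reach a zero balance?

59 months

Monthly rate r = 27.4%/12 = 2.28333% = 0.0228333.
While 4% of the post-interest balance exceeds $50.00, each month B ← (B·(1+r))·(1 − 0.04), i.e. B shrinks by the factor (1+r)·0.96 = 0.98192.
This holds for months 1–23. Entering month 24 the balance is $1,212.68; 4% of the post-interest balance is now below $50.00, so the flat $50.00 minimum applies from here.
From month 24 a fixed $50.00 at rate r clears $1,212.68 in 36 more payments. Total: 23 + 36 = 59 months.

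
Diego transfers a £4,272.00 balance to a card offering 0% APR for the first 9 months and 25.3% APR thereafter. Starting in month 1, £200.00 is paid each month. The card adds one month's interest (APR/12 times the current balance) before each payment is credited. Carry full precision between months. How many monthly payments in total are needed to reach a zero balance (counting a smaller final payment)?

Promo months 1–9 at r₀ = 0%/12 = 0; months 10+ at r₁ = 25.3%/12 = 0.0210833.
After month 9 (no interest yet): B = £4,272.00 − 9·£200.00 = £2,472.00.
Then at r₁ with £200.00/mo: n₂ = −ln(1 − r₁·B/P)/ln(1+r₁) ≈ 14.47 → 15 more payments.

24 months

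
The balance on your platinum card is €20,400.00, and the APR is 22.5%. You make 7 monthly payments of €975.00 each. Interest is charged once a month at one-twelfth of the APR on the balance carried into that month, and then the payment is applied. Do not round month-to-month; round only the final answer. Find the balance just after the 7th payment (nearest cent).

€16,011.77

Monthly rate r = 22.5%/12 = 1.875% = 0.01875.
Each month: B ← B·(1+r) − €975.00.
Month 1: interest €382.50; balance after payment €19,807.50.
Month 2: interest €371.39; balance after payment €19,203.89.
Month 3: interest €360.07; balance after payment €18,588.96.
Month 4: interest €348.54; balance after payment €17,962.51.
Month 5: interest €336.80; balance after payment €17,324.30.
Month 6: interest €324.83; balance after payment €16,674.13.
Month 7: interest €312.64; balance after payment €16,011.77.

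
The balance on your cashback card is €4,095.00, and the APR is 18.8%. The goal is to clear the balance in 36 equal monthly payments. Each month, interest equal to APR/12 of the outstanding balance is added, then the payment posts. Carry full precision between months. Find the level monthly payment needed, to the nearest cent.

Monthly rate r = 18.8%/12 = 1.56667% = 0.0156667.
Level-payment amortization: P = B₀·r / (1 − (1+r)^(−n)) = 4095.00·0.0156667 / (1 − 1.01567^(−36)).
Denominator 1 − (1+r)^(−36) = 0.428578183.
P = 64.155 / 0.428578183 ≈ 149.69.

€149.69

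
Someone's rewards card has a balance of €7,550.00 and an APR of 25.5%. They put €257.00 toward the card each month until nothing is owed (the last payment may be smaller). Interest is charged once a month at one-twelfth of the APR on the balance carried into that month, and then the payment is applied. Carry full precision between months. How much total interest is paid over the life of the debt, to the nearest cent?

Monthly rate r = 25.5%/12 = 2.125% = 0.02125.
Payoff takes n = ⌈−ln(1 − rB₀/P)/ln(1+r)⌉ = ⌈46.553⌉ = 47 payments; the last is €142.77.
Total paid = 46·€257.00 + €142.77 = €11,964.77.
Total interest = total paid − principal = €11,964.77 − €7,550.00 = €4,414.77.

€4,414.77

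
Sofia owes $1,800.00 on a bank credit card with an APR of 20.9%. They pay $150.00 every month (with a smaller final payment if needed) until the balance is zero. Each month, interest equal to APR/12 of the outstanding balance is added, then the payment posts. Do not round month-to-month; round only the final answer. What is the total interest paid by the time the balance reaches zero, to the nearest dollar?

$237

Monthly rate r = 20.9%/12 = 1.74167% = 0.0174167.
Payoff takes n = ⌈−ln(1 − rB₀/P)/ln(1+r)⌉ = ⌈13.579⌉ = 14 payments; the last is $87.10.
Total paid = 13·$150.00 + $87.10 = $2,037.10.
Total interest = total paid − principal = $2,037.10 − $1,800.00 = $237.10.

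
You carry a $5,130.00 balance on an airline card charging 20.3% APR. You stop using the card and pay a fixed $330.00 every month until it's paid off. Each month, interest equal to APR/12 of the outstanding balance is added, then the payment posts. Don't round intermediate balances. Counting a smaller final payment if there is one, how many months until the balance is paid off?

Monthly rate r = 20.3%/12 = 1.69167% = 0.0169167.
Recurrence: B ← B·(1+r) − $330.00.
Month 1: interest $86.78; balance after payment $4,886.78.
Month 2: interest $82.67; balance after payment $4,639.45.
Closed form: n = −ln(1 − rB₀/P)/ln(1+r) = −ln(0.73702)/ln(1.01692) ≈ 18.190, so the balance reaches zero during payment 19.

19 months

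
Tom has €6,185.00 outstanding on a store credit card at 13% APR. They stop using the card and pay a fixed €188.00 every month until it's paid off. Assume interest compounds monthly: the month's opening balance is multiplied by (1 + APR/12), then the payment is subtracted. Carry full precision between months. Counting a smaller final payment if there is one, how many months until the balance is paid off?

41 months

Monthly rate r = 13%/12 = 1.08333% = 0.0108333.
Recurrence: B ← B·(1+r) − €188.00.
Month 1: interest €67.00; balance after payment €6,064.00.
Month 2: interest €65.69; balance after payment €5,941.70.
Closed form: n = −ln(1 − rB₀/P)/ln(1+r) = −ln(0.64359)/ln(1.01083) ≈ 40.899, so the balance reaches zero during payment 41.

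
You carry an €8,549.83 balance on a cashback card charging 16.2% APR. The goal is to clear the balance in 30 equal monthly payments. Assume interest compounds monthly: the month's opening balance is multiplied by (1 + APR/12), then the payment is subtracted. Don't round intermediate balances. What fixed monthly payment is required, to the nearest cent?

Monthly rate r = 16.2%/12 = 1.35% = 0.0135.
Level-payment amortization: P = B₀·r / (1 − (1+r)^(−n)) = 8549.83·0.0135 / (1 − 1.0135^(−30)).
Denominator 1 − (1+r)^(−30) = 0.331213637.
P = 115.423 / 0.331213637 ≈ 348.48.

€348.48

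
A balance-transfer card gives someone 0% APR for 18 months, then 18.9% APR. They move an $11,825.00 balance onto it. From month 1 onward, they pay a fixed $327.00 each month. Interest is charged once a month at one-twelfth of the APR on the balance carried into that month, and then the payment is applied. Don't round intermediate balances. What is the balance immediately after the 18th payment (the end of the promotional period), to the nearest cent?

Promo months 1–18 at r₀ = 0%/12 = 0; months 19+ at r₁ = 18.9%/12 = 0.01575.
After month 18 (no interest yet): B = $11,825.00 − 18·$327.00 = $5,939.00.

$5,939.00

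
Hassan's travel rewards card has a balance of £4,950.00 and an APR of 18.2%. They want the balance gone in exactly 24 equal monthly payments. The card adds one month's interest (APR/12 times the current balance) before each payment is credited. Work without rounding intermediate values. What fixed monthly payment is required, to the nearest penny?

£247.60

Monthly rate r = 18.2%/12 = 1.51667% = 0.0151667.
Level-payment amortization: P = B₀·r / (1 − (1+r)^(−n)) = 4950.00·0.0151667 / (1 − 1.01517^(−24)).
Denominator 1 − (1+r)^(−24) = 0.303207253.
P = 75.075 / 0.303207253 ≈ 247.60.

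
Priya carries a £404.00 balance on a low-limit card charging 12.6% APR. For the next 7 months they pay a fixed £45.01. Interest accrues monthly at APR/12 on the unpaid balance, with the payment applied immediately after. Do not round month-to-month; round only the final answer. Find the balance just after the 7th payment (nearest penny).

Monthly rate r = 12.6%/12 = 1.05% = 0.0105.
Each month: B ← B·(1+r) − £45.01.
Month 1: interest £4.24; balance after payment £363.23.
Month 2: interest £3.81; balance after payment £322.04.
Month 3: interest £3.38; balance after payment £280.41.
Month 4: interest £2.94; balance after payment £238.34.
Month 5: interest £2.50; balance after payment £195.83.
Month 6: interest £2.06; balance after payment £152.88.
Month 7: interest £1.61; balance after payment £109.48.

£109.48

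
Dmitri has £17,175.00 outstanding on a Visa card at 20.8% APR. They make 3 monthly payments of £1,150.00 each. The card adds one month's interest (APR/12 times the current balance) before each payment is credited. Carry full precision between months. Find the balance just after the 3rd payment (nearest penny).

£14,573.52

Monthly rate r = 20.8%/12 = 1.73333% = 0.0173333.
Each month: B ← B·(1+r) − £1,150.00.
Month 1: interest £297.70; balance after payment £16,322.70.
Month 2: interest £282.93; balance after payment £15,455.63.
Month 3: interest £267.90; balance after payment £14,573.52.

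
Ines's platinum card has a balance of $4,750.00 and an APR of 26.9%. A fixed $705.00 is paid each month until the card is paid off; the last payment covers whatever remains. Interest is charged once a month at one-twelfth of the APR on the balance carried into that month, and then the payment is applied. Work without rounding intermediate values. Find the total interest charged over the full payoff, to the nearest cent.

$458.84

Monthly rate r = 26.9%/12 = 2.24167% = 0.0224167.
Payoff takes n = ⌈−ln(1 − rB₀/P)/ln(1+r)⌉ = ⌈7.386⌉ = 8 payments; the last is $273.84.
Total paid = 7·$705.00 + $273.84 = $5,208.84.
Total interest = total paid − principal = $5,208.84 − $4,750.00 = $458.84.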